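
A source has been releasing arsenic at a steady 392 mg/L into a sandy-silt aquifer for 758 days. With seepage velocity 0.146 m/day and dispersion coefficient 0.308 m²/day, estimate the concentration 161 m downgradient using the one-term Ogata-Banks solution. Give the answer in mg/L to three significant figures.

3.89 mg/L

For a continuous step input, C/C₀ ≈ ½·erfc((x−vt)/(2√(Dt))).
vt = 0.146 × 758 = 110.668 m and 2√(Dt) = 2√(0.308 × 758) = 30.56 m.
Argument (x−vt)/(2√(Dt)) = (161 − 110.668)/30.56 = 1.647; ½·erfc(1.647) = 0.009924.
C = 392 × 0.009924 = 3.89 mg/L.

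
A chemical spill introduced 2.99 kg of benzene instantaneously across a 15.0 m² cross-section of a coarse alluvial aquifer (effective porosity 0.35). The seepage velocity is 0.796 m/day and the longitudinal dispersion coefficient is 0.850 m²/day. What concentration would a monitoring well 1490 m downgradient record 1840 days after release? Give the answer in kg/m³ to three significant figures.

0.00367 kg/m³

For an instantaneous plane source, C(x,t) = M/(n_e·A·√(4πDt)) · exp(−(x−vt)²/(4Dt)), with n_e·A the pore (flow) area.
Plume center vt = 0.796 × 1840 = 1464.64 m, so the well at 1490 m is 25.36 m downgradient of the peak.
√(4πDt) = 140.2 m, giving peak height M/(n_e·A·√(4πDt)) = 2.99/(0.35 × 15.0 × 140.2) = 0.004062 kg/m³.
(x−vt)²/(4Dt) = (25.36)²/(4 × 0.850 × 1840) = 0.1028; exp(−0.1028) = 0.9023.
C = 0.004062 × 0.9023 = 0.00367 kg/m³.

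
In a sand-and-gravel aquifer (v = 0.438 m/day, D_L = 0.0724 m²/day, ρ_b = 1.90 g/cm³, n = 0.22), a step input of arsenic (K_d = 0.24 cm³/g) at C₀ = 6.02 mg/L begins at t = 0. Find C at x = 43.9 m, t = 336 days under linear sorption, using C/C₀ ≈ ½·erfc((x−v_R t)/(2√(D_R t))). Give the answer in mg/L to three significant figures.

5.07 mg/L

Retardation factor R = 1 + ρ_b·K_d/n = 1 + 1.90 × 0.24/0.22 = 3.073.
Sorption retards both mechanisms: v_R = v/R = 0.1425 m/day, D_R = D/R = 0.02356 m²/day.
v_R·t = 0.1425 × 336 = 47.88 m; 2√(D_R t) = 5.627 m; argument = (43.9 − 47.88)/5.627 = -0.7073.
C = C₀ × ½·erfc(-0.7073) = 6.02 × 0.8414 = 5.07 mg/L.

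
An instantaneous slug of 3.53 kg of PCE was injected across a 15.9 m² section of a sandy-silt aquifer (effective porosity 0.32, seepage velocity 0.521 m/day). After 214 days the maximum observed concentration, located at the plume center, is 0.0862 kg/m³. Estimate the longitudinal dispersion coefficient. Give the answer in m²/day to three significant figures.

At the plume center C_max = M/(n_e·A·√(4πDt)), so D = M²/(4πt·(n_e·A·C_max)²).
n_e·A·C_max = 0.32 × 15.9 × 0.0862 = 0.4386 kg/m.
D = 3.53²/(4π × 214 × 0.4386²) = 0.0241 m²/day.

0.0241 m²/day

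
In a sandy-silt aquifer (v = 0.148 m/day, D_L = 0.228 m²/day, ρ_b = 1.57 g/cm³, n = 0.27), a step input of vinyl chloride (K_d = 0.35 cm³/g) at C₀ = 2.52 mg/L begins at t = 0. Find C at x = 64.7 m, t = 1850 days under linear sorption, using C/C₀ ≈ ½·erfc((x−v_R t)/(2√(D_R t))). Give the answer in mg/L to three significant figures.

2.36 mg/L

Retardation factor R = 1 + ρ_b·K_d/n = 1 + 1.57 × 0.35/0.27 = 3.035.
Sorption retards both mechanisms: v_R = v/R = 0.04876 m/day, D_R = D/R = 0.07512 m²/day.
v_R·t = 0.04876 × 1850 = 90.206 m; 2√(D_R t) = 23.58 m; argument = (64.7 − 90.206)/23.58 = -1.082.
C = C₀ × ½·erfc(-1.082) = 2.52 × 0.9370 = 2.36 mg/L.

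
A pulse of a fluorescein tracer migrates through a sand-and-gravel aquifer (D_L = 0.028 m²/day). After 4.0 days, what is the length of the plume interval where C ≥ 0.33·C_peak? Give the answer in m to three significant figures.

1.41 m

The plume is Gaussian with σ = √(2Dt) = √(2 × 0.028 × 4.0) = 0.4733 m.
C/C_peak = exp(−Δx²/(2σ²)) = 0.33 ⇒ Δx = σ·√(−2 ln 0.33) = 0.4733 × 1.489 = 0.7047 m.
Width = 2Δx = 1.41 m.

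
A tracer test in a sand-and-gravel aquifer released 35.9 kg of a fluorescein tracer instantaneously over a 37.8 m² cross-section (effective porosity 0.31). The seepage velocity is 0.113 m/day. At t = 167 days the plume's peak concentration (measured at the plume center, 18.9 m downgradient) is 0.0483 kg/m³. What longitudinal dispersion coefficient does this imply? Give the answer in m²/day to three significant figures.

At the plume center C_max = M/(n_e·A·√(4πDt)), so D = M²/(4πt·(n_e·A·C_max)²).
n_e·A·C_max = 0.31 × 37.8 × 0.0483 = 0.5660 kg/m.
D = 35.9²/(4π × 167 × 0.5660²) = 1.92 m²/day.

1.92 m²/day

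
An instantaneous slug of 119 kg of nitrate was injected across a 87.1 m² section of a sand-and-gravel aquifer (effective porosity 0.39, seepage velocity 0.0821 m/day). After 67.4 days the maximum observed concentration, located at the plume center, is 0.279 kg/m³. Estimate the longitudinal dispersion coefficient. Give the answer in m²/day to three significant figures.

At the plume center C_max = M/(n_e·A·√(4πDt)), so D = M²/(4πt·(n_e·A·C_max)²).
n_e·A·C_max = 0.39 × 87.1 × 0.279 = 9.477 kg/m.
D = 119²/(4π × 67.4 × 9.477²) = 0.186 m²/day.

0.186 m²/day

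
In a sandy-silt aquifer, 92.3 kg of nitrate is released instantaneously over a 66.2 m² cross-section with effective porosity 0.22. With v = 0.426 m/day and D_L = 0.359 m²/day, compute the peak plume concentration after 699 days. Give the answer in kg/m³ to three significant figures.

The peak of an instantaneous 1D plume sits at x = vt; there the Gaussian factor is 1 and C_max = M/(n_e·A·√(4πDt)), where n_e·A is the pore area the mass is dissolved in.
√(4πDt) = √(4π × 0.359 × 699) = 56.16 m, so C_max = 92.3/(0.22 × 66.2 × 56.16) = 0.113 kg/m³.

0.113 kg/m³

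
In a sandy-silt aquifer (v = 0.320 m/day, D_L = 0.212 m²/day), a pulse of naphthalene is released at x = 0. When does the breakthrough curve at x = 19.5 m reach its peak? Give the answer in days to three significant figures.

For the 1D instantaneous-source solution, setting ∂C/∂t = 0 at fixed x gives v²t² + 2Dt − x² = 0, so t = (√(D² + v²x²) − D)/v².
√(D² + v²x²) = √(0.212² + 0.320² × 19.5²) = 6.244; v² = 0.1024.
t = (6.244 − 0.212)/0.1024 = 58.9 days (vs. the pure-advection estimate x/v = 60.9 d).

58.9 days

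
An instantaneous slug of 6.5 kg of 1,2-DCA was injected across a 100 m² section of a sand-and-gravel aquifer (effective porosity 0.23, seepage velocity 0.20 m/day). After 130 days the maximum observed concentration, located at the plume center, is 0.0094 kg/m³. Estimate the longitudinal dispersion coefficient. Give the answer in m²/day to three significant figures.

0.553 m²/day

At the plume center C_max = M/(n_e·A·√(4πDt)), so D = M²/(4πt·(n_e·A·C_max)²).
n_e·A·C_max = 0.23 × 100 × 0.0094 = 0.2162 kg/m.
D = 6.5²/(4π × 130 × 0.2162²) = 0.553 m²/day.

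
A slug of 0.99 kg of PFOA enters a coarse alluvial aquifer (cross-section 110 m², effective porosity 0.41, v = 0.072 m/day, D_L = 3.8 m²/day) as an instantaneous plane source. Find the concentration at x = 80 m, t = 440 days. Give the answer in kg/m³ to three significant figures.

For an instantaneous plane source, C(x,t) = M/(n_e·A·√(4πDt)) · exp(−(x−vt)²/(4Dt)), with n_e·A the pore (flow) area.
Plume center vt = 0.072 × 440 = 31.68 m, so the well at 80 m is 48.32 m downgradient of the peak.
√(4πDt) = 145.0 m, giving peak height M/(n_e·A·√(4πDt)) = 0.99/(0.41 × 110 × 145.0) = 0.0001514 kg/m³.
(x−vt)²/(4Dt) = (48.32)²/(4 × 3.8 × 440) = 0.3491; exp(−0.3491) = 0.7053.
C = 0.0001514 × 0.7053 = 0.000107 kg/m³.

0.000107 kg/m³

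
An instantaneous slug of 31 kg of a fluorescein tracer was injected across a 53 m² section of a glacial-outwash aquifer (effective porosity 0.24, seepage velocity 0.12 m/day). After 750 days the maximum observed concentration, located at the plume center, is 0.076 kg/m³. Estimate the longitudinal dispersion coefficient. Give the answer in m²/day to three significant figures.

0.109 m²/day

At the plume center C_max = M/(n_e·A·√(4πDt)), so D = M²/(4πt·(n_e·A·C_max)²).
n_e·A·C_max = 0.24 × 53 × 0.076 = 0.9667 kg/m.
D = 31²/(4π × 750 × 0.9667²) = 0.109 m²/day.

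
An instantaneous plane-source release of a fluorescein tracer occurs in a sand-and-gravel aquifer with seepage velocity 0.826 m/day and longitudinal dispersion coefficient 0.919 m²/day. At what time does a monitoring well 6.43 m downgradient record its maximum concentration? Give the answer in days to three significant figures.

6.55 days

For the 1D instantaneous-source solution, setting ∂C/∂t = 0 at fixed x gives v²t² + 2Dt − x² = 0, so t = (√(D² + v²x²) − D)/v².
√(D² + v²x²) = √(0.919² + 0.826² × 6.43²) = 5.390; v² = 0.682276.
t = (5.390 − 0.919)/0.682276 = 6.55 days (vs. the pure-advection estimate x/v = 7.78 d).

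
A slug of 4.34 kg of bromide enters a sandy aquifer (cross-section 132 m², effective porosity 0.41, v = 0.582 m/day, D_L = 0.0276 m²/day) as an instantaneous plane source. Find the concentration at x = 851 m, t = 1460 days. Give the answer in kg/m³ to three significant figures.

0.00353 kg/m³

For an instantaneous plane source, C(x,t) = M/(n_e·A·√(4πDt)) · exp(−(x−vt)²/(4Dt)), with n_e·A the pore (flow) area.
Plume center vt = 0.582 × 1460 = 849.72 m, so the well at 851 m is 1.28 m downgradient of the peak.
√(4πDt) = 22.50 m, giving peak height M/(n_e·A·√(4πDt)) = 4.34/(0.41 × 132 × 22.50) = 0.003564 kg/m³.
(x−vt)²/(4Dt) = (1.28)²/(4 × 0.0276 × 1460) = 0.01016; exp(−0.01016) = 0.9899.
C = 0.003564 × 0.9899 = 0.00353 kg/m³.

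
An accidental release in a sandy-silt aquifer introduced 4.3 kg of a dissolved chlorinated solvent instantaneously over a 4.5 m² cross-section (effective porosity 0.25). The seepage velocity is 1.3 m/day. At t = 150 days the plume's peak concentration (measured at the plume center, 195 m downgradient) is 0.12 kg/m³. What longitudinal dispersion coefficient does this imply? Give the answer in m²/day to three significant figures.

0.538 m²/day

At the plume center C_max = M/(n_e·A·√(4πDt)), so D = M²/(4πt·(n_e·A·C_max)²).
n_e·A·C_max = 0.25 × 4.5 × 0.12 = 0.1350 kg/m.
D = 4.3²/(4π × 150 × 0.1350²) = 0.538 m²/day.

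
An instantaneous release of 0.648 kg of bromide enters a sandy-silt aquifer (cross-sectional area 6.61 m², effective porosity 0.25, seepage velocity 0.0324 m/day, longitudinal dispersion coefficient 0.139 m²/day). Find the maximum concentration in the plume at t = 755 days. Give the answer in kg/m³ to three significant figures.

The peak of an instantaneous 1D plume sits at x = vt; there the Gaussian factor is 1 and C_max = M/(n_e·A·√(4πDt)), where n_e·A is the pore area the mass is dissolved in.
√(4πDt) = √(4π × 0.139 × 755) = 36.31 m, so C_max = 0.648/(0.25 × 6.61 × 36.31) = 0.0108 kg/m³.

0.0108 kg/m³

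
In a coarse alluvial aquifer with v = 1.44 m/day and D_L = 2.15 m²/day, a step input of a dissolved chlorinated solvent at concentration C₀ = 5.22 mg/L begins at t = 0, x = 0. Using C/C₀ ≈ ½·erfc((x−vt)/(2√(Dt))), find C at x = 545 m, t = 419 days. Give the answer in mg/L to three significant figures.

4.78 mg/L

For a continuous step input, C/C₀ ≈ ½·erfc((x−vt)/(2√(Dt))).
vt = 1.44 × 419 = 603.36 m and 2√(Dt) = 2√(2.15 × 419) = 60.03 m.
Argument (x−vt)/(2√(Dt)) = (545 − 603.36)/60.03 = -0.9722; ½·erfc(-0.9722) = 0.9154.
C = 5.22 × 0.9154 = 4.78 mg/L.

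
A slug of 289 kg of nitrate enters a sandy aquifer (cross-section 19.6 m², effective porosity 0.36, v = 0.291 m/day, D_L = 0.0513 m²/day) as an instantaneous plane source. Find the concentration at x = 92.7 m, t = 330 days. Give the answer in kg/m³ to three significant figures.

2.38 kg/m³

For an instantaneous plane source, C(x,t) = M/(n_e·A·√(4πDt)) · exp(−(x−vt)²/(4Dt)), with n_e·A the pore (flow) area.
Plume center vt = 0.291 × 330 = 96.03 m, so the well at 92.7 m is 3.33 m upgradient of the peak.
√(4πDt) = 14.59 m, giving peak height M/(n_e·A·√(4πDt)) = 289/(0.36 × 19.6 × 14.59) = 2.807 kg/m³.
(x−vt)²/(4Dt) = (-3.33)²/(4 × 0.0513 × 330) = 0.1638; exp(−0.1638) = 0.8489.
C = 2.807 × 0.8489 = 2.38 kg/m³.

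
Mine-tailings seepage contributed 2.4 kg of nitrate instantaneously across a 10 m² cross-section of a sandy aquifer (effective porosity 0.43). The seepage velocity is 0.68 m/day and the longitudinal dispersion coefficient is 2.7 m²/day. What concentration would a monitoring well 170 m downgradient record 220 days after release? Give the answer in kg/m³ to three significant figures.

0.00542 kg/m³

For an instantaneous plane source, C(x,t) = M/(n_e·A·√(4πDt)) · exp(−(x−vt)²/(4Dt)), with n_e·A the pore (flow) area.
Plume center vt = 0.68 × 220 = 149.6 m, so the well at 170 m is 20.4 m downgradient of the peak.
√(4πDt) = 86.40 m, giving peak height M/(n_e·A·√(4πDt)) = 2.4/(0.43 × 10 × 86.40) = 0.006460 kg/m³.
(x−vt)²/(4Dt) = (20.4)²/(4 × 2.7 × 220) = 0.1752; exp(−0.1752) = 0.8393.
C = 0.006460 × 0.8393 = 0.00542 kg/m³.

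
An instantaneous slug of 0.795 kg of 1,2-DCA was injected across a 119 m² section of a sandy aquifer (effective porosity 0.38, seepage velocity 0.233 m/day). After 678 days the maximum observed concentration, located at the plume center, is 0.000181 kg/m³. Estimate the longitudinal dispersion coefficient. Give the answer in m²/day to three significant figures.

At the plume center C_max = M/(n_e·A·√(4πDt)), so D = M²/(4πt·(n_e·A·C_max)²).
n_e·A·C_max = 0.38 × 119 × 0.000181 = 0.008185 kg/m.
D = 0.795²/(4π × 678 × 0.008185²) = 1.11 m²/day.

1.11 m²/day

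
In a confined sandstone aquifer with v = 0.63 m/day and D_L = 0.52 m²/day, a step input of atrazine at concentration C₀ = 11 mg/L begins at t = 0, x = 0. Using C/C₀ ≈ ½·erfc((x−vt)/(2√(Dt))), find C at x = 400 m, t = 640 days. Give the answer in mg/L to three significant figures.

6.04 mg/L

For a continuous step input, C/C₀ ≈ ½·erfc((x−vt)/(2√(Dt))).
vt = 0.63 × 640 = 403.2 m and 2√(Dt) = 2√(0.52 × 640) = 36.49 m.
Argument (x−vt)/(2√(Dt)) = (400 − 403.2)/36.49 = -0.08770; ½·erfc(-0.08770) = 0.5494.
C = 11 × 0.5494 = 6.04 mg/L.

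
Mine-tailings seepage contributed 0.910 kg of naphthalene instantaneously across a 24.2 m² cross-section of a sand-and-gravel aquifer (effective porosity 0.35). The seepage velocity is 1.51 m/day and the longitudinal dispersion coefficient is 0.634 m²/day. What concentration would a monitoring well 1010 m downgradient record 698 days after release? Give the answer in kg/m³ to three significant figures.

For an instantaneous plane source, C(x,t) = M/(n_e·A·√(4πDt)) · exp(−(x−vt)²/(4Dt)), with n_e·A the pore (flow) area.
Plume center vt = 1.51 × 698 = 1053.98 m, so the well at 1010 m is 43.98 m upgradient of the peak.
√(4πDt) = 74.57 m, giving peak height M/(n_e·A·√(4πDt)) = 0.910/(0.35 × 24.2 × 74.57) = 0.001441 kg/m³.
(x−vt)²/(4Dt) = (-43.98)²/(4 × 0.634 × 698) = 1.093; exp(−1.093) = 0.3352.
C = 0.001441 × 0.3352 = 0.000483 kg/m³.

0.000483 kg/m³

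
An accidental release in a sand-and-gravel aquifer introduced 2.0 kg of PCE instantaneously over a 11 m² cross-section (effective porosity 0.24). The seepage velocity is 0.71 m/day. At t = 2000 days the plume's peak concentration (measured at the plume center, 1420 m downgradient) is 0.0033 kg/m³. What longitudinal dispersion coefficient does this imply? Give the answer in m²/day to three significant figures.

2.10 m²/day

At the plume center C_max = M/(n_e·A·√(4πDt)), so D = M²/(4πt·(n_e·A·C_max)²).
n_e·A·C_max = 0.24 × 11 × 0.0033 = 0.008712 kg/m.
D = 2.0²/(4π × 2000 × 0.008712²) = 2.10 m²/day.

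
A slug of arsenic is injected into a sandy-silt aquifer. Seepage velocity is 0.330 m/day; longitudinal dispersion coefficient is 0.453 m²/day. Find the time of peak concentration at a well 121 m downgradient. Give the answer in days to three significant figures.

For the 1D instantaneous-source solution, setting ∂C/∂t = 0 at fixed x gives v²t² + 2Dt − x² = 0, so t = (√(D² + v²x²) − D)/v².
√(D² + v²x²) = √(0.453² + 0.330² × 121²) = 39.93; v² = 0.1089.
t = (39.93 − 0.453)/0.1089 = 363 days (vs. the pure-advection estimate x/v = 367 d).

363 days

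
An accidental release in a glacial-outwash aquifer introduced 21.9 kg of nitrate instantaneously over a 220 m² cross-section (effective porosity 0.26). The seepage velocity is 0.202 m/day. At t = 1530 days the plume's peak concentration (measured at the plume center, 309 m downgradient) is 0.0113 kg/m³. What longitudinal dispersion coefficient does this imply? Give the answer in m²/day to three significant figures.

0.0597 m²/day

At the plume center C_max = M/(n_e·A·√(4πDt)), so D = M²/(4πt·(n_e·A·C_max)²).
n_e·A·C_max = 0.26 × 220 × 0.0113 = 0.6464 kg/m.
D = 21.9²/(4π × 1530 × 0.6464²) = 0.0597 m²/day.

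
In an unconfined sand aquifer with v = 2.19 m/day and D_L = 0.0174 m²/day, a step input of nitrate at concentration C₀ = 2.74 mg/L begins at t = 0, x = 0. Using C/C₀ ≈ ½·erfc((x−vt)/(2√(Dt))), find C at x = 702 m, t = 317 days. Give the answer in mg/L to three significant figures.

0.0265 mg/L

For a continuous step input, C/C₀ ≈ ½·erfc((x−vt)/(2√(Dt))).
vt = 2.19 × 317 = 694.23 m and 2√(Dt) = 2√(0.0174 × 317) = 4.697 m.
Argument (x−vt)/(2√(Dt)) = (702 − 694.23)/4.697 = 1.654; ½·erfc(1.654) = 0.009665.
C = 2.74 × 0.009665 = 0.0265 mg/L.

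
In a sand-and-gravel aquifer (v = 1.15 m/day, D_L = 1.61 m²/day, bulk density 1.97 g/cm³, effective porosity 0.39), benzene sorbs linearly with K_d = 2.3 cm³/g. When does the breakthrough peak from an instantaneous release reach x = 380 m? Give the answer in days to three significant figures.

Retardation factor R = 1 + ρ_b·K_d/n = 1 + 1.97 × 2.3/0.39 = 12.62.
Sorption retards both mechanisms: v_R = v/R = 0.09113 m/day, D_R = D/R = 0.1276 m²/day.
Peak time from v_R²t² + 2D_R t − x² = 0: t = (√(D_R² + v_R²x²) − D_R)/v_R².
√(D_R² + v_R²x²) = √(0.1276² + 0.09113² × 380²) = 34.63; v_R² = 0.008305.
t = (34.63 − 0.1276)/0.008305 = 4150 days.

4150 days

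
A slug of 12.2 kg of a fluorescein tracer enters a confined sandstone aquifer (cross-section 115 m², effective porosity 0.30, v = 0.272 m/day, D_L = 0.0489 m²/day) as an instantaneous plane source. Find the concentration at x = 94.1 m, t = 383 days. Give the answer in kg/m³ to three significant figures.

0.00594 kg/m³

For an instantaneous plane source, C(x,t) = M/(n_e·A·√(4πDt)) · exp(−(x−vt)²/(4Dt)), with n_e·A the pore (flow) area.
Plume center vt = 0.272 × 383 = 104.176 m, so the well at 94.1 m is 10.076 m upgradient of the peak.
√(4πDt) = 15.34 m, giving peak height M/(n_e·A·√(4πDt)) = 12.2/(0.30 × 115 × 15.34) = 0.02305 kg/m³.
(x−vt)²/(4Dt) = (-10.076)²/(4 × 0.0489 × 383) = 1.355; exp(−1.355) = 0.2579.
C = 0.02305 × 0.2579 = 0.00594 kg/m³.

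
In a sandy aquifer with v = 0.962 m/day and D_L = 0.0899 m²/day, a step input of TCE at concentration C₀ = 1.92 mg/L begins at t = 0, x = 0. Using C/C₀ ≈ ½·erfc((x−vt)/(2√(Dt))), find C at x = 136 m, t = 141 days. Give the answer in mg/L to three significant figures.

For a continuous step input, C/C₀ ≈ ½·erfc((x−vt)/(2√(Dt))).
vt = 0.962 × 141 = 135.642 m and 2√(Dt) = 2√(0.0899 × 141) = 7.121 m.
Argument (x−vt)/(2√(Dt)) = (136 − 135.642)/7.121 = 0.05027; ½·erfc(0.05027) = 0.4717.
C = 1.92 × 0.4717 = 0.906 mg/L.

0.906 mg/L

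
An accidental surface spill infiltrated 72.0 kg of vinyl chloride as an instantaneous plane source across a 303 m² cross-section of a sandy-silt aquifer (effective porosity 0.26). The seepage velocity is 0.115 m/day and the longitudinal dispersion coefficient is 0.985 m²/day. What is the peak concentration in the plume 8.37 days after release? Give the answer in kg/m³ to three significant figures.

The peak of an instantaneous 1D plume sits at x = vt; there the Gaussian factor is 1 and C_max = M/(n_e·A·√(4πDt)), where n_e·A is the pore area the mass is dissolved in.
√(4πDt) = √(4π × 0.985 × 8.37) = 10.18 m, so C_max = 72.0/(0.26 × 303 × 10.18) = 0.0898 kg/m³.

0.0898 kg/m³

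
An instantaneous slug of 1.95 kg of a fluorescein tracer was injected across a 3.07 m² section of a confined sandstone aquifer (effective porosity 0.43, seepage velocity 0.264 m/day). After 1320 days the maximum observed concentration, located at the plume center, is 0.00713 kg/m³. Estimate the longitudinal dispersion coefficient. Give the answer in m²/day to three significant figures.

At the plume center C_max = M/(n_e·A·√(4πDt)), so D = M²/(4πt·(n_e·A·C_max)²).
n_e·A·C_max = 0.43 × 3.07 × 0.00713 = 0.009412 kg/m.
D = 1.95²/(4π × 1320 × 0.009412²) = 2.59 m²/day.

2.59 m²/day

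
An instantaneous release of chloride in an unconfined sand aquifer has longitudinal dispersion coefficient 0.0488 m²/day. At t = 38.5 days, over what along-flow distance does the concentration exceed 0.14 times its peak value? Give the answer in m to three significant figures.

The plume is Gaussian with σ = √(2Dt) = √(2 × 0.0488 × 38.5) = 1.938 m.
C/C_peak = exp(−Δx²/(2σ²)) = 0.14 ⇒ Δx = σ·√(−2 ln 0.14) = 1.938 × 1.983 = 3.843 m.
Width = 2Δx = 7.69 m.

7.69 m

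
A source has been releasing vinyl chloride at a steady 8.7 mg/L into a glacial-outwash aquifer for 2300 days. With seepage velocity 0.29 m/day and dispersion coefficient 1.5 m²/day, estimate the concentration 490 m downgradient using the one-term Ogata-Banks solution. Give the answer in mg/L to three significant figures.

For a continuous step input, C/C₀ ≈ ½·erfc((x−vt)/(2√(Dt))).
vt = 0.29 × 2300 = 667 m and 2√(Dt) = 2√(1.5 × 2300) = 117.5 m.
Argument (x−vt)/(2√(Dt)) = (490 − 667)/117.5 = -1.506; ½·erfc(-1.506) = 0.9834.
C = 8.7 × 0.9834 = 8.56 mg/L.

8.56 mg/L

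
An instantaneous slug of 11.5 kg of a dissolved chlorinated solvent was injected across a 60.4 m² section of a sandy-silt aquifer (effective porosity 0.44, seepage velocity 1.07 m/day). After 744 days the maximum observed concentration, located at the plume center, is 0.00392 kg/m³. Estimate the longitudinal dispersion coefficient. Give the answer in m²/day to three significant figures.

At the plume center C_max = M/(n_e·A·√(4πDt)), so D = M²/(4πt·(n_e·A·C_max)²).
n_e·A·C_max = 0.44 × 60.4 × 0.00392 = 0.1042 kg/m.
D = 11.5²/(4π × 744 × 0.1042²) = 1.30 m²/day.

1.30 m²/day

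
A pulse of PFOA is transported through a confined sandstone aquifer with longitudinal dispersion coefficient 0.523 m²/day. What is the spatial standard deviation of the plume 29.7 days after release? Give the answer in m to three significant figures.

Dispersive spreading gives a Gaussian with σ² = 2Dt; advection only shifts the center.
σ = √(2 × 0.523 × 29.7) = 5.57 m.

5.57 m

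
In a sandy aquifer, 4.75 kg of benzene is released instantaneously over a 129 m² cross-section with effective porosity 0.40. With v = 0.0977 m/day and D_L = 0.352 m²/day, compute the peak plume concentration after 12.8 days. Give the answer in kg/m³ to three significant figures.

The peak of an instantaneous 1D plume sits at x = vt; there the Gaussian factor is 1 and C_max = M/(n_e·A·√(4πDt)), where n_e·A is the pore area the mass is dissolved in.
√(4πDt) = √(4π × 0.352 × 12.8) = 7.525 m, so C_max = 4.75/(0.40 × 129 × 7.525) = 0.0122 kg/m³.

0.0122 kg/m³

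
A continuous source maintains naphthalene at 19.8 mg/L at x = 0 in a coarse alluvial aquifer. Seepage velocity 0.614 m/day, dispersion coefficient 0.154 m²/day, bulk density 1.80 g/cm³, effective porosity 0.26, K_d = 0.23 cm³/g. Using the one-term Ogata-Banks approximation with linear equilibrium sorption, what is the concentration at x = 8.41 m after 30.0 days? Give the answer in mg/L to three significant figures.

Retardation factor R = 1 + ρ_b·K_d/n = 1 + 1.80 × 0.23/0.26 = 2.592.
Sorption retards both mechanisms: v_R = v/R = 0.2369 m/day, D_R = D/R = 0.05941 m²/day.
v_R·t = 0.2369 × 30.0 = 7.107 m; 2√(D_R t) = 2.670 m; argument = (8.41 − 7.107)/2.670 = 0.4880.
C = C₀ × ½·erfc(0.4880) = 19.8 × 0.2451 = 4.85 mg/L.

4.85 mg/L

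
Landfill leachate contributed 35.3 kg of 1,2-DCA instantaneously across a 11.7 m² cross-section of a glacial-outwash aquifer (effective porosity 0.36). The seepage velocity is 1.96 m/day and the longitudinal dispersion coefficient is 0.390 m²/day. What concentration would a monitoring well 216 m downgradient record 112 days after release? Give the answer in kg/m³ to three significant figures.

For an instantaneous plane source, C(x,t) = M/(n_e·A·√(4πDt)) · exp(−(x−vt)²/(4Dt)), with n_e·A the pore (flow) area.
Plume center vt = 1.96 × 112 = 219.52 m, so the well at 216 m is 3.52 m upgradient of the peak.
√(4πDt) = 23.43 m, giving peak height M/(n_e·A·√(4πDt)) = 35.3/(0.36 × 11.7 × 23.43) = 0.3577 kg/m³.
(x−vt)²/(4Dt) = (-3.52)²/(4 × 0.390 × 112) = 0.07092; exp(−0.07092) = 0.9315.
C = 0.3577 × 0.9315 = 0.333 kg/m³.

0.333 kg/m³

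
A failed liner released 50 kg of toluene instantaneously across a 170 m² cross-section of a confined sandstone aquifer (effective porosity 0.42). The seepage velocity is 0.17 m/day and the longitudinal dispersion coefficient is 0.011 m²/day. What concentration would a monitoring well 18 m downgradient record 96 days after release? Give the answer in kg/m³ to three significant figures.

0.0985 kg/m³

For an instantaneous plane source, C(x,t) = M/(n_e·A·√(4πDt)) · exp(−(x−vt)²/(4Dt)), with n_e·A the pore (flow) area.
Plume center vt = 0.17 × 96 = 16.32 m, so the well at 18 m is 1.68 m downgradient of the peak.
√(4πDt) = 3.643 m, giving peak height M/(n_e·A·√(4πDt)) = 50/(0.42 × 170 × 3.643) = 0.1922 kg/m³.
(x−vt)²/(4Dt) = (1.68)²/(4 × 0.011 × 96) = 0.6682; exp(−0.6682) = 0.5126.
C = 0.1922 × 0.5126 = 0.0985 kg/m³.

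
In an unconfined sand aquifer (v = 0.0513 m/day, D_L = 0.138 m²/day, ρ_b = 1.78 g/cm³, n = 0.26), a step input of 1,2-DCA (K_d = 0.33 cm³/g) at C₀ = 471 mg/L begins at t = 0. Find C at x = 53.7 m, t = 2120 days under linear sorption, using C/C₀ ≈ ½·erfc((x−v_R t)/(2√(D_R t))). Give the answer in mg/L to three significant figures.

30.4 mg/L

Retardation factor R = 1 + ρ_b·K_d/n = 1 + 1.78 × 0.33/0.26 = 3.259.
Sorption retards both mechanisms: v_R = v/R = 0.01574 m/day, D_R = D/R = 0.04234 m²/day.
v_R·t = 0.01574 × 2120 = 33.3688 m; 2√(D_R t) = 18.95 m; argument = (53.7 − 33.3688)/18.95 = 1.073.
C = C₀ × ½·erfc(1.073) = 471 × 0.06458 = 30.4 mg/L.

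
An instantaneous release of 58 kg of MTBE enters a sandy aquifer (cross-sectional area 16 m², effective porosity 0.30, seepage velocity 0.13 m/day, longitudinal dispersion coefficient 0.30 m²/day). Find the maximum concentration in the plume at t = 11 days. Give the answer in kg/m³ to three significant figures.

The peak of an instantaneous 1D plume sits at x = vt; there the Gaussian factor is 1 and C_max = M/(n_e·A·√(4πDt)), where n_e·A is the pore area the mass is dissolved in.
√(4πDt) = √(4π × 0.30 × 11) = 6.440 m, so C_max = 58/(0.30 × 16 × 6.440) = 1.88 kg/m³.

1.88 kg/m³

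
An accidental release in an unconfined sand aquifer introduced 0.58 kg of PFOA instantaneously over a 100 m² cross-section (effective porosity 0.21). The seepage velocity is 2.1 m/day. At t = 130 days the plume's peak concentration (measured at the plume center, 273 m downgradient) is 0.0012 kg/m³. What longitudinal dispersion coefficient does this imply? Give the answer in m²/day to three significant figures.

0.324 m²/day

At the plume center C_max = M/(n_e·A·√(4πDt)), so D = M²/(4πt·(n_e·A·C_max)²).
n_e·A·C_max = 0.21 × 100 × 0.0012 = 0.02520 kg/m.
D = 0.58²/(4π × 130 × 0.02520²) = 0.324 m²/day.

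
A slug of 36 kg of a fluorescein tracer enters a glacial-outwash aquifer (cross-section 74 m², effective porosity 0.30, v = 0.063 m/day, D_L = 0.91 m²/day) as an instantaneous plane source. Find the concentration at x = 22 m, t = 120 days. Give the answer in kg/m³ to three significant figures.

For an instantaneous plane source, C(x,t) = M/(n_e·A·√(4πDt)) · exp(−(x−vt)²/(4Dt)), with n_e·A the pore (flow) area.
Plume center vt = 0.063 × 120 = 7.56 m, so the well at 22 m is 14.44 m downgradient of the peak.
√(4πDt) = 37.04 m, giving peak height M/(n_e·A·√(4πDt)) = 36/(0.30 × 74 × 37.04) = 0.04378 kg/m³.
(x−vt)²/(4Dt) = (14.44)²/(4 × 0.91 × 120) = 0.4774; exp(−0.4774) = 0.6204.
C = 0.04378 × 0.6204 = 0.0272 kg/m³.

0.0272 kg/m³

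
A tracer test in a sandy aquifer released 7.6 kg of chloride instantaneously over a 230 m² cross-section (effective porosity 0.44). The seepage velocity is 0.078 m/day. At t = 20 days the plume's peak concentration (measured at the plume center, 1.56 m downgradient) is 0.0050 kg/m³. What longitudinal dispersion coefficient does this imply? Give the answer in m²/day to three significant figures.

At the plume center C_max = M/(n_e·A·√(4πDt)), so D = M²/(4πt·(n_e·A·C_max)²).
n_e·A·C_max = 0.44 × 230 × 0.0050 = 0.5060 kg/m.
D = 7.6²/(4π × 20 × 0.5060²) = 0.898 m²/day.

0.898 m²/day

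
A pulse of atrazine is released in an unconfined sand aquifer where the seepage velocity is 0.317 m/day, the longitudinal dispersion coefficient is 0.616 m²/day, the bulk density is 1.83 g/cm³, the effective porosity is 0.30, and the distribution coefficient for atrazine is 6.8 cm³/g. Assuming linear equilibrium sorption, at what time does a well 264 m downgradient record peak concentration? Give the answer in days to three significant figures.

Retardation factor R = 1 + ρ_b·K_d/n = 1 + 1.83 × 6.8/0.30 = 42.48.
Sorption retards both mechanisms: v_R = v/R = 0.007462 m/day, D_R = D/R = 0.01450 m²/day.
Peak time from v_R²t² + 2D_R t − x² = 0: t = (√(D_R² + v_R²x²) − D_R)/v_R².
√(D_R² + v_R²x²) = √(0.01450² + 0.007462² × 264²) = 1.970; v_R² = 5.568e-05.
t = (1.970 − 0.01450)/5.568e-05 = 35100 days.

35100 days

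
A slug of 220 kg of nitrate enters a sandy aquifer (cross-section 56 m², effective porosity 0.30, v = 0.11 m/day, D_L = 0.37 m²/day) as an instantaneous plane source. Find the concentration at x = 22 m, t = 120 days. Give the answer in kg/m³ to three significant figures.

0.358 kg/m³

For an instantaneous plane source, C(x,t) = M/(n_e·A·√(4πDt)) · exp(−(x−vt)²/(4Dt)), with n_e·A the pore (flow) area.
Plume center vt = 0.11 × 120 = 13.2 m, so the well at 22 m is 8.8 m downgradient of the peak.
√(4πDt) = 23.62 m, giving peak height M/(n_e·A·√(4πDt)) = 220/(0.30 × 56 × 23.62) = 0.5544 kg/m³.
(x−vt)²/(4Dt) = (8.8)²/(4 × 0.37 × 120) = 0.4360; exp(−0.4360) = 0.6466.
C = 0.5544 × 0.6466 = 0.358 kg/m³.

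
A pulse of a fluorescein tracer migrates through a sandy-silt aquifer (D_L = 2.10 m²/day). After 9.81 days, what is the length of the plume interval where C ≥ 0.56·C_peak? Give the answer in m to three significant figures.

The plume is Gaussian with σ = √(2Dt) = √(2 × 2.10 × 9.81) = 6.419 m.
C/C_peak = exp(−Δx²/(2σ²)) = 0.56 ⇒ Δx = σ·√(−2 ln 0.56) = 6.419 × 1.077 = 6.913 m.
Width = 2Δx = 13.8 m.

13.8 m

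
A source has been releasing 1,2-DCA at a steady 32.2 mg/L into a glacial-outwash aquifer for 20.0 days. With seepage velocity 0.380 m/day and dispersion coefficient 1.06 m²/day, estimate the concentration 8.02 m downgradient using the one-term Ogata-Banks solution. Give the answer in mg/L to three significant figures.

For a continuous step input, C/C₀ ≈ ½·erfc((x−vt)/(2√(Dt))).
vt = 0.380 × 20.0 = 7.6 m and 2√(Dt) = 2√(1.06 × 20.0) = 9.209 m.
Argument (x−vt)/(2√(Dt)) = (8.02 − 7.6)/9.209 = 0.04561; ½·erfc(0.04561) = 0.4743.
C = 32.2 × 0.4743 = 15.3 mg/L.

15.3 mg/L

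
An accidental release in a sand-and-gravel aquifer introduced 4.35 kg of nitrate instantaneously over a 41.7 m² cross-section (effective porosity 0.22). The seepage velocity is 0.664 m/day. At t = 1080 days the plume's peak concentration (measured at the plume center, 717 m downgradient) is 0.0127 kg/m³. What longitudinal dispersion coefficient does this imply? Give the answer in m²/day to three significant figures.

At the plume center C_max = M/(n_e·A·√(4πDt)), so D = M²/(4πt·(n_e·A·C_max)²).
n_e·A·C_max = 0.22 × 41.7 × 0.0127 = 0.1165 kg/m.
D = 4.35²/(4π × 1080 × 0.1165²) = 0.103 m²/day.

0.103 m²/day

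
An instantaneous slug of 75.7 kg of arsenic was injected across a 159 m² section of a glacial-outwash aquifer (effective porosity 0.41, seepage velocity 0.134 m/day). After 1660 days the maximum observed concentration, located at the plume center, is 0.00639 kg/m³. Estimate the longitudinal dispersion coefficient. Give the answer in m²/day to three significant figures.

1.58 m²/day

At the plume center C_max = M/(n_e·A·√(4πDt)), so D = M²/(4πt·(n_e·A·C_max)²).
n_e·A·C_max = 0.41 × 159 × 0.00639 = 0.4166 kg/m.
D = 75.7²/(4π × 1660 × 0.4166²) = 1.58 m²/day.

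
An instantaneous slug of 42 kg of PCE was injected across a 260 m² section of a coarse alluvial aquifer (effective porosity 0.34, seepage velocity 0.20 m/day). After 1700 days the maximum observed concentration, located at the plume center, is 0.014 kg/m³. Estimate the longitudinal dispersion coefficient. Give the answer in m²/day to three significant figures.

At the plume center C_max = M/(n_e·A·√(4πDt)), so D = M²/(4πt·(n_e·A·C_max)²).
n_e·A·C_max = 0.34 × 260 × 0.014 = 1.238 kg/m.
D = 42²/(4π × 1700 × 1.238²) = 0.0539 m²/day.

0.0539 m²/day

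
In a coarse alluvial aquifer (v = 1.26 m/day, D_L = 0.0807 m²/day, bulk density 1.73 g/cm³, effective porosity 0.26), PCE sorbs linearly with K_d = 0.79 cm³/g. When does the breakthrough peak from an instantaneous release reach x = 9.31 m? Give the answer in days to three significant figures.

Retardation factor R = 1 + ρ_b·K_d/n = 1 + 1.73 × 0.79/0.26 = 6.257.
Sorption retards both mechanisms: v_R = v/R = 0.2014 m/day, D_R = D/R = 0.01290 m²/day.
Peak time from v_R²t² + 2D_R t − x² = 0: t = (√(D_R² + v_R²x²) − D_R)/v_R².
√(D_R² + v_R²x²) = √(0.01290² + 0.2014² × 9.31²) = 1.875; v_R² = 0.04056.
t = (1.875 − 0.01290)/0.04056 = 45.9 days.

45.9 days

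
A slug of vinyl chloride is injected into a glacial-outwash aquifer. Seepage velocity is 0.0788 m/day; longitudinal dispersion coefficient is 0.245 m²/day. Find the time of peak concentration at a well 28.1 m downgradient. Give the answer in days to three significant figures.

319 days

For the 1D instantaneous-source solution, setting ∂C/∂t = 0 at fixed x gives v²t² + 2Dt − x² = 0, so t = (√(D² + v²x²) − D)/v².
√(D² + v²x²) = √(0.245² + 0.0788² × 28.1²) = 2.228; v² = 0.00620944.
t = (2.228 − 0.245)/0.00620944 = 319 days (vs. the pure-advection estimate x/v = 357 d).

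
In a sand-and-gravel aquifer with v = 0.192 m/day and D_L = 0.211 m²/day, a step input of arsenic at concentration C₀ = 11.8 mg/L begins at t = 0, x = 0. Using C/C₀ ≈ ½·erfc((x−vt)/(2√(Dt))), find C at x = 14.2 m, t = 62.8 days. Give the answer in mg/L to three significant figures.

4.00 mg/L

For a continuous step input, C/C₀ ≈ ½·erfc((x−vt)/(2√(Dt))).
vt = 0.192 × 62.8 = 12.0576 m and 2√(Dt) = 2√(0.211 × 62.8) = 7.280 m.
Argument (x−vt)/(2√(Dt)) = (14.2 − 12.0576)/7.280 = 0.2943; ½·erfc(0.2943) = 0.3386.
C = 11.8 × 0.3386 = 4.00 mg/L.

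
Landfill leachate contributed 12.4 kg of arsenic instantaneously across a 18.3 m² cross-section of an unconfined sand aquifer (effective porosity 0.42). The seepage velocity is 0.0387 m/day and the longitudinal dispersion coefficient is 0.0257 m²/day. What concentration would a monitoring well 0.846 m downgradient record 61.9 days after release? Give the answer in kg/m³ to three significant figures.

For an instantaneous plane source, C(x,t) = M/(n_e·A·√(4πDt)) · exp(−(x−vt)²/(4Dt)), with n_e·A the pore (flow) area.
Plume center vt = 0.0387 × 61.9 = 2.39553 m, so the well at 0.846 m is 1.54953 m upgradient of the peak.
√(4πDt) = 4.471 m, giving peak height M/(n_e·A·√(4πDt)) = 12.4/(0.42 × 18.3 × 4.471) = 0.3608 kg/m³.
(x−vt)²/(4Dt) = (-1.54953)²/(4 × 0.0257 × 61.9) = 0.3773; exp(−0.3773) = 0.6857.
C = 0.3608 × 0.6857 = 0.247 kg/m³.

0.247 kg/m³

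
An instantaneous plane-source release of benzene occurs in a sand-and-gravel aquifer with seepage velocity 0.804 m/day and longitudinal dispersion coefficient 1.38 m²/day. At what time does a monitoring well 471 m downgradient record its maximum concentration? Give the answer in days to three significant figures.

584 days

For the 1D instantaneous-source solution, setting ∂C/∂t = 0 at fixed x gives v²t² + 2Dt − x² = 0, so t = (√(D² + v²x²) − D)/v².
√(D² + v²x²) = √(1.38² + 0.804² × 471²) = 378.7; v² = 0.646416.
t = (378.7 − 1.38)/0.646416 = 584 days (vs. the pure-advection estimate x/v = 586 d).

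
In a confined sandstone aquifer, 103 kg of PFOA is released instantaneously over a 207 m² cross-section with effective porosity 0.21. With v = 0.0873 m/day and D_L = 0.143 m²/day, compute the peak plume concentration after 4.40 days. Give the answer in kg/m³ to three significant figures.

0.843 kg/m³

The peak of an instantaneous 1D plume sits at x = vt; there the Gaussian factor is 1 and C_max = M/(n_e·A·√(4πDt)), where n_e·A is the pore area the mass is dissolved in.
√(4πDt) = √(4π × 0.143 × 4.40) = 2.812 m, so C_max = 103/(0.21 × 207 × 2.812) = 0.843 kg/m³.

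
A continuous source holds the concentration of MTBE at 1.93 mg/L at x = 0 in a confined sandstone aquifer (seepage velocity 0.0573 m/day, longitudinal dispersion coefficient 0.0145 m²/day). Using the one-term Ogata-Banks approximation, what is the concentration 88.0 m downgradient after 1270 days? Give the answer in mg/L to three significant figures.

For a continuous step input, C/C₀ ≈ ½·erfc((x−vt)/(2√(Dt))).
vt = 0.0573 × 1270 = 72.771 m and 2√(Dt) = 2√(0.0145 × 1270) = 8.583 m.
Argument (x−vt)/(2√(Dt)) = (88.0 − 72.771)/8.583 = 1.774; ½·erfc(1.774) = 0.006057.
C = 1.93 × 0.006057 = 0.0117 mg/L.

0.0117 mg/L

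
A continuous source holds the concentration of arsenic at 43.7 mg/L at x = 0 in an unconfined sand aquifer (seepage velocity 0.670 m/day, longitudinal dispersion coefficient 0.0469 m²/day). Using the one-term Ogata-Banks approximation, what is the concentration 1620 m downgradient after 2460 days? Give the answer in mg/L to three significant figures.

42.3 mg/L

For a continuous step input, C/C₀ ≈ ½·erfc((x−vt)/(2√(Dt))).
vt = 0.670 × 2460 = 1648.2 m and 2√(Dt) = 2√(0.0469 × 2460) = 21.48 m.
Argument (x−vt)/(2√(Dt)) = (1620 − 1648.2)/21.48 = -1.313; ½·erfc(-1.313) = 0.9683.
C = 43.7 × 0.9683 = 42.3 mg/L.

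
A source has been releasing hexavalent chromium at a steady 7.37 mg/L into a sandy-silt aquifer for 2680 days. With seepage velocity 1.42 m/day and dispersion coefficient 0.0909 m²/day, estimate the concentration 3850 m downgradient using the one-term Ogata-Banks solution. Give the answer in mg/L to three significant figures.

For a continuous step input, C/C₀ ≈ ½·erfc((x−vt)/(2√(Dt))).
vt = 1.42 × 2680 = 3805.6 m and 2√(Dt) = 2√(0.0909 × 2680) = 31.22 m.
Argument (x−vt)/(2√(Dt)) = (3850 − 3805.6)/31.22 = 1.422; ½·erfc(1.422) = 0.02216.
C = 7.37 × 0.02216 = 0.163 mg/L.

0.163 mg/L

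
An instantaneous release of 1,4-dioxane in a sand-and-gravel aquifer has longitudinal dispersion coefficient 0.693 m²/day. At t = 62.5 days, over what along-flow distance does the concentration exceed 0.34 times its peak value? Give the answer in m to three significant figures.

The plume is Gaussian with σ = √(2Dt) = √(2 × 0.693 × 62.5) = 9.307 m.
C/C_peak = exp(−Δx²/(2σ²)) = 0.34 ⇒ Δx = σ·√(−2 ln 0.34) = 9.307 × 1.469 = 13.67 m.
Width = 2Δx = 27.3 m.

27.3 m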